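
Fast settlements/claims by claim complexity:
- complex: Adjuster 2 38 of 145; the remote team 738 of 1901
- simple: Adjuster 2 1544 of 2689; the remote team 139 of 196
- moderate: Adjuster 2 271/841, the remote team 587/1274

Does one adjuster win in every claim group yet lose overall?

Complex: Adjuster 2 38/145 = 26.2%, the remote team 738/1901 = 38.8% → the remote team
Simple: Adjuster 2 1544/2689 = 57.4%, the remote team 139/196 = 70.9% → the remote team
Moderate: Adjuster 2 271/841 = 32.2%, the remote team 587/1274 = 46.1% → the remote team
Overall: Adjuster 2 1853/3675 = 50.4%, the remote team 1464/3371 = 43.4% → Adjuster 2
The remote team wins each claim group but Adjuster 2 wins overall — the comparison reverses. The remote team's claims skew toward complex, which has a lower base rate.

Yes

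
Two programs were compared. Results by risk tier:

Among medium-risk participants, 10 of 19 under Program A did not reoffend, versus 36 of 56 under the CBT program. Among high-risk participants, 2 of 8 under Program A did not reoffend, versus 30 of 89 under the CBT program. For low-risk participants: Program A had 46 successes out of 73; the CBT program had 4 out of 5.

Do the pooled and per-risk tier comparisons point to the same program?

Medium-risk: Program A 10/19 = 52.6%, the CBT program 36/56 = 64.3% → the CBT program
High-risk: Program A 2/8 = 25.0%, the CBT program 30/89 = 33.7% → the CBT program
Low-risk: Program A 46/73 = 63.0%, the CBT program 4/5 = 80.0% → the CBT program
Overall: Program A 58/100 = 58.0%, the CBT program 70/150 = 46.7% → Program A
The CBT program wins each risk group but Program A wins overall — the comparison reverses. The CBT program's participants skew toward high-risk, which has a lower base rate.

No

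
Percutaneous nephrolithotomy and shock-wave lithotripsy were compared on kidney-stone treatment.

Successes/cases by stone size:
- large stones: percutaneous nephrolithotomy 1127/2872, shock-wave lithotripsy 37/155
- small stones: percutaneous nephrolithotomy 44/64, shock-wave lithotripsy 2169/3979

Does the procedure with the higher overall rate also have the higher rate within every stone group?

Large stones: percutaneous nephrolithotomy 1127/2872 = 39.2%, shock-wave lithotripsy 37/155 = 23.9% → percutaneous nephrolithotomy
Small stones: percutaneous nephrolithotomy 44/64 = 68.8%, shock-wave lithotripsy 2169/3979 = 54.5% → percutaneous nephrolithotomy
Overall: percutaneous nephrolithotomy 1171/2936 = 39.9%, shock-wave lithotripsy 2206/4134 = 53.4% → shock-wave lithotripsy
Percutaneous nephrolithotomy wins each stone group but shock-wave lithotripsy wins overall — the comparison reverses. Percutaneous nephrolithotomy's cases skew toward large stones, which has a lower base rate.

No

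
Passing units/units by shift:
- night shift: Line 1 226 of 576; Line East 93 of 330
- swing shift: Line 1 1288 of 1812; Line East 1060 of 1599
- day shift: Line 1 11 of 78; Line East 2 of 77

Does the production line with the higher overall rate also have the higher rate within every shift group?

Yes

Night shift: Line 1 226/576 = 39.2%, Line East 93/330 = 28.2% → Line 1
Swing shift: Line 1 1288/1812 = 71.1%, Line East 1060/1599 = 66.3% → Line 1
Day shift: Line 1 11/78 = 14.1%, Line East 2/77 = 2.6% → Line 1
Overall: Line 1 1525/2466 = 61.8%, Line East 1155/2006 = 57.6% → Line 1
Line 1 wins overall and in every shift group — no reversal.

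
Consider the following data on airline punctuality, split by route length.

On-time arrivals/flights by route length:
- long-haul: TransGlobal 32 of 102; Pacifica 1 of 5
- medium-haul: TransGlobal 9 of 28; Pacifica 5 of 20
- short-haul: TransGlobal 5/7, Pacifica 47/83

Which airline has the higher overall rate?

Long-haul: TransGlobal 32/102 = 31.4%, Pacifica 1/5 = 20.0% → TransGlobal
Medium-haul: TransGlobal 9/28 = 32.1%, Pacifica 5/20 = 25.0% → TransGlobal
Short-haul: TransGlobal 5/7 = 71.4%, Pacifica 47/83 = 56.6% → TransGlobal
Overall: TransGlobal 46/137 = 33.6%, Pacifica 53/108 = 49.1% → Pacifica
(TransGlobal wins every route group but Pacifica wins overall — TransGlobal's flights skew toward the low-rate long-haul group.)

Pacifica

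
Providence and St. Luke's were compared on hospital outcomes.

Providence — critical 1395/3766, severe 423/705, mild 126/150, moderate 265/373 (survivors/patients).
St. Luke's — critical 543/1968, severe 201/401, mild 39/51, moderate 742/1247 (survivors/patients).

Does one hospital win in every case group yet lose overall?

No

Critical: Providence 1395/3766 = 37.0%, St. Luke's 543/1968 = 27.6% → Providence
Severe: Providence 423/705 = 60.0%, St. Luke's 201/401 = 50.1% → Providence
Mild: Providence 126/150 = 84.0%, St. Luke's 39/51 = 76.5% → Providence
Moderate: Providence 265/373 = 71.0%, St. Luke's 742/1247 = 59.5% → Providence
Overall: Providence 2209/4994 = 44.2%, St. Luke's 1525/3667 = 41.6% → Providence
Providence wins overall and in every case group — no reversal.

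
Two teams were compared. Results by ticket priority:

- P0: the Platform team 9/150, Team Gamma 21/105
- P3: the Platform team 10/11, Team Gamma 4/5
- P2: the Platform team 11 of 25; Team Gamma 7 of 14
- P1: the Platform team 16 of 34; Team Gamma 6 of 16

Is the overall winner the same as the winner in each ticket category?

P0: the Platform team 9/150 = 6.0%, Team Gamma 21/105 = 20.0% → Team Gamma
P3: the Platform team 10/11 = 90.9%, Team Gamma 4/5 = 80.0% → the Platform team
P2: the Platform team 11/25 = 44.0%, Team Gamma 7/14 = 50.0% → Team Gamma
P1: the Platform team 16/34 = 47.1%, Team Gamma 6/16 = 37.5% → the Platform team
Overall: the Platform team 46/220 = 20.9%, Team Gamma 38/140 = 27.1% → Team Gamma
Neither sweeps: the Platform team wins 2 of 4 groups, Team Gamma wins 2. Team Gamma wins overall but not every group — no Simpson reversal.

No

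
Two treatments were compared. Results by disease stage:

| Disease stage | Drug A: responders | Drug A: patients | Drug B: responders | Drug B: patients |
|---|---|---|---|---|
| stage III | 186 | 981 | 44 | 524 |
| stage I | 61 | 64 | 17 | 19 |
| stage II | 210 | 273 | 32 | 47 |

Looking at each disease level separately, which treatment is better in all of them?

Drug A

Stage III: Drug A 186/981 = 19.0%, Drug B 44/524 = 8.4% → Drug A
Stage I: Drug A 61/64 = 95.3%, Drug B 17/19 = 89.5% → Drug A
Stage II: Drug A 210/273 = 76.9%, Drug B 32/47 = 68.1% → Drug A
Drug A has the higher rate in all 3 groups.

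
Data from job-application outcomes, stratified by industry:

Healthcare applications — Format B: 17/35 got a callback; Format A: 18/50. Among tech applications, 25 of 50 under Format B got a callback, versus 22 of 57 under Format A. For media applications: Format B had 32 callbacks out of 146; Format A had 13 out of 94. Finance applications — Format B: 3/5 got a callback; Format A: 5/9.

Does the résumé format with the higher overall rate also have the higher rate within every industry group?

Healthcare: Format B 17/35 = 48.6%, Format A 18/50 = 36.0% → Format B
Tech: Format B 25/50 = 50.0%, Format A 22/57 = 38.6% → Format B
Media: Format B 32/146 = 21.9%, Format A 13/94 = 13.8% → Format B
Finance: Format B 3/5 = 60.0%, Format A 5/9 = 55.6% → Format B
Overall: Format B 77/236 = 32.6%, Format A 58/210 = 27.6% → Format B
Format B wins overall and in every industry group — no reversal.

Yes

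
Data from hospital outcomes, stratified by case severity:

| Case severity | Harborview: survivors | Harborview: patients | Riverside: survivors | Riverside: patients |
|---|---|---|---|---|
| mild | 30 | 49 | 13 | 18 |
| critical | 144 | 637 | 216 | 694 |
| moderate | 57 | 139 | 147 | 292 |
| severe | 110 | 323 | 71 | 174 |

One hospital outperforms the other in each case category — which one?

Riverside

Mild: Harborview 30/49 = 61.2%, Riverside 13/18 = 72.2% → Riverside
Critical: Harborview 144/637 = 22.6%, Riverside 216/694 = 31.1% → Riverside
Moderate: Harborview 57/139 = 41.0%, Riverside 147/292 = 50.3% → Riverside
Severe: Harborview 110/323 = 34.1%, Riverside 71/174 = 40.8% → Riverside
Riverside has the higher rate in all 4 groups.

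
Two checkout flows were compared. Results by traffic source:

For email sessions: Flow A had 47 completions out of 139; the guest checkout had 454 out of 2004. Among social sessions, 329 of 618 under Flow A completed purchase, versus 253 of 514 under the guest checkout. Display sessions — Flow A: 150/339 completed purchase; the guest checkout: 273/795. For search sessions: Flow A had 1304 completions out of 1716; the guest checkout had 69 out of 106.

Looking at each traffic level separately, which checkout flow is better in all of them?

Flow A

Email: Flow A 47/139 = 33.8%, the guest checkout 454/2004 = 22.7% → Flow A
Social: Flow A 329/618 = 53.2%, the guest checkout 253/514 = 49.2% → Flow A
Display: Flow A 150/339 = 44.2%, the guest checkout 273/795 = 34.3% → Flow A
Search: Flow A 1304/1716 = 76.0%, the guest checkout 69/106 = 65.1% → Flow A
Flow A has the higher rate in all 4 groups.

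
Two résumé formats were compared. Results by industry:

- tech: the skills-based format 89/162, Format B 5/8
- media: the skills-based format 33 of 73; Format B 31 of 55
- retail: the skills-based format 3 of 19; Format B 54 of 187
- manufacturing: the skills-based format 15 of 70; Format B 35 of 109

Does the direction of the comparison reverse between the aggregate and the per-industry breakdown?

Tech: the skills-based format 89/162 = 54.9%, Format B 5/8 = 62.5% → Format B
Media: the skills-based format 33/73 = 45.2%, Format B 31/55 = 56.4% → Format B
Retail: the skills-based format 3/19 = 15.8%, Format B 54/187 = 28.9% → Format B
Manufacturing: the skills-based format 15/70 = 21.4%, Format B 35/109 = 32.1% → Format B
Overall: the skills-based format 140/324 = 43.2%, Format B 125/359 = 34.8% → the skills-based format
Format B wins each industry group but the skills-based format wins overall — the comparison reverses. Format B's applications skew toward retail, which has a lower base rate.

Yes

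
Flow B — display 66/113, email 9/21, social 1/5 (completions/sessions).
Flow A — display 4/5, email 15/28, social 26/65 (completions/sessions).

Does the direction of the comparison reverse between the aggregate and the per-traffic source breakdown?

Display: Flow B 66/113 = 58.4%, Flow A 4/5 = 80.0% → Flow A
Email: Flow B 9/21 = 42.9%, Flow A 15/28 = 53.6% → Flow A
Social: Flow B 1/5 = 20.0%, Flow A 26/65 = 40.0% → Flow A
Overall: Flow B 76/139 = 54.7%, Flow A 45/98 = 45.9% → Flow B
Flow A wins each traffic group but Flow B wins overall — the comparison reverses. Flow A's sessions skew toward social, which has a lower base rate.

Yes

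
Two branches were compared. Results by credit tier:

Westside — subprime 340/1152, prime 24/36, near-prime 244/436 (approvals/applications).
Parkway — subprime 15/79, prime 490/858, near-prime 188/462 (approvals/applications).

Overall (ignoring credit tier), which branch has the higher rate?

Parkway

Subprime: Westside 340/1152 = 29.5%, Parkway 15/79 = 19.0% → Westside
Prime: Westside 24/36 = 66.7%, Parkway 490/858 = 57.1% → Westside
Near-prime: Westside 244/436 = 56.0%, Parkway 188/462 = 40.7% → Westside
Overall: Westside 608/1624 = 37.4%, Parkway 693/1399 = 49.5% → Parkway
(Westside wins every credit group but Parkway wins overall — Westside's applications skew toward the low-rate subprime group.)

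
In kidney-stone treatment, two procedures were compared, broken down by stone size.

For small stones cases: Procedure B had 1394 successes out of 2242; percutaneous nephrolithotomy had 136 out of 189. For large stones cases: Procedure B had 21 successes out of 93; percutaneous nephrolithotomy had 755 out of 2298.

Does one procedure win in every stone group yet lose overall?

Yes

Small stones: Procedure B 1394/2242 = 62.2%, percutaneous nephrolithotomy 136/189 = 72.0% → percutaneous nephrolithotomy
Large stones: Procedure B 21/93 = 22.6%, percutaneous nephrolithotomy 755/2298 = 32.9% → percutaneous nephrolithotomy
Overall: Procedure B 1415/2335 = 60.6%, percutaneous nephrolithotomy 891/2487 = 35.8% → Procedure B
Percutaneous nephrolithotomy wins each stone group but Procedure B wins overall — the comparison reverses. Percutaneous nephrolithotomy's cases skew toward large stones, which has a lower base rate.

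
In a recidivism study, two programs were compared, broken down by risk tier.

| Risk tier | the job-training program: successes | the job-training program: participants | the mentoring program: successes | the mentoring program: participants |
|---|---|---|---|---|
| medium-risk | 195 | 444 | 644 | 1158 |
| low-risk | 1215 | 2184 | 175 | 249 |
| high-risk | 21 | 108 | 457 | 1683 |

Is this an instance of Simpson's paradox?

Medium-risk: the job-training program 195/444 = 43.9%, the mentoring program 644/1158 = 55.6% → the mentoring program
Low-risk: the job-training program 1215/2184 = 55.6%, the mentoring program 175/249 = 70.3% → the mentoring program
High-risk: the job-training program 21/108 = 19.4%, the mentoring program 457/1683 = 27.2% → the mentoring program
Overall: the job-training program 1431/2736 = 52.3%, the mentoring program 1276/3090 = 41.3% → the job-training program
The mentoring program wins each risk group but the job-training program wins overall — the comparison reverses. The mentoring program's participants skew toward high-risk, which has a lower base rate.

Yes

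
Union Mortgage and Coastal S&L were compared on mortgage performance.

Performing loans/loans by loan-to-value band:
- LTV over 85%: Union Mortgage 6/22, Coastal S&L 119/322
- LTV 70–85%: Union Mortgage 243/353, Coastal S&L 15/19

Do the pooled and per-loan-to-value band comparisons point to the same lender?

No

LTV over 85%: Union Mortgage 6/22 = 27.3%, Coastal S&L 119/322 = 37.0% → Coastal S&L
LTV 70–85%: Union Mortgage 243/353 = 68.8%, Coastal S&L 15/19 = 78.9% → Coastal S&L
Overall: Union Mortgage 249/375 = 66.4%, Coastal S&L 134/341 = 39.3% → Union Mortgage
Coastal S&L wins each loan-to-value group but Union Mortgage wins overall — the comparison reverses. Coastal S&L's loans skew toward LTV over 85%, which has a lower base rate.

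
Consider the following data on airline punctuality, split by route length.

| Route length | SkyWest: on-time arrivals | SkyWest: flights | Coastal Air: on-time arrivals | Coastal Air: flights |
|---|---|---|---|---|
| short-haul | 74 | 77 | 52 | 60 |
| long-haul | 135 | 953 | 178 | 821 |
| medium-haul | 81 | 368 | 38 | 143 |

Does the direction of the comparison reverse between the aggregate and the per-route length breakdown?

Short-haul: SkyWest 74/77 = 96.1%, Coastal Air 52/60 = 86.7% → SkyWest
Long-haul: SkyWest 135/953 = 14.2%, Coastal Air 178/821 = 21.7% → Coastal Air
Medium-haul: SkyWest 81/368 = 22.0%, Coastal Air 38/143 = 26.6% → Coastal Air
Overall: SkyWest 290/1398 = 20.7%, Coastal Air 268/1024 = 26.2% → Coastal Air
Neither sweeps: SkyWest wins 1 of 3 groups, Coastal Air wins 2. Coastal Air wins overall but not every group — no Simpson reversal.

No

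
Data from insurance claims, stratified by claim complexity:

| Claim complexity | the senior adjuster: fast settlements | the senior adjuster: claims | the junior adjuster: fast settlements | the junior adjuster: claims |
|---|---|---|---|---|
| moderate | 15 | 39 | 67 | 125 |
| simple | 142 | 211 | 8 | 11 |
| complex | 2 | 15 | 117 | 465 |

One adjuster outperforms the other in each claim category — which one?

the junior adjuster

Moderate: the senior adjuster 15/39 = 38.5%, the junior adjuster 67/125 = 53.6% → the junior adjuster
Simple: the senior adjuster 142/211 = 67.3%, the junior adjuster 8/11 = 72.7% → the junior adjuster
Complex: the senior adjuster 2/15 = 13.3%, the junior adjuster 117/465 = 25.2% → the junior adjuster
The junior adjuster has the higher rate in all 3 groups.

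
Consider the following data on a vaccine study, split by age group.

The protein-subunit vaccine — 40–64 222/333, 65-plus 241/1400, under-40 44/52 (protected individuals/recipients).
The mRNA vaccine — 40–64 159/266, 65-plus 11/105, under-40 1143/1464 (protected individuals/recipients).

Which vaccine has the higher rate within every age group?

the protein-subunit vaccine

40–64: the protein-subunit vaccine 222/333 = 66.7%, the mRNA vaccine 159/266 = 59.8% → the protein-subunit vaccine
65-plus: the protein-subunit vaccine 241/1400 = 17.2%, the mRNA vaccine 11/105 = 10.5% → the protein-subunit vaccine
Under-40: the protein-subunit vaccine 44/52 = 84.6%, the mRNA vaccine 1143/1464 = 78.1% → the protein-subunit vaccine
The protein-subunit vaccine has the higher rate in all 3 groups.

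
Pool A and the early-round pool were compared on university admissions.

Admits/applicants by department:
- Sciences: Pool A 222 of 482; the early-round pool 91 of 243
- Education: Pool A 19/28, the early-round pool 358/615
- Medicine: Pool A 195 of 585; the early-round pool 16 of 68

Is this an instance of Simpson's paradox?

Sciences: Pool A 222/482 = 46.1%, the early-round pool 91/243 = 37.4% → Pool A
Education: Pool A 19/28 = 67.9%, the early-round pool 358/615 = 58.2% → Pool A
Medicine: Pool A 195/585 = 33.3%, the early-round pool 16/68 = 23.5% → Pool A
Overall: Pool A 436/1095 = 39.8%, the early-round pool 465/926 = 50.2% → the early-round pool
Pool A wins each department group but the early-round pool wins overall — the comparison reverses. Pool A's applicants skew toward Medicine, which has a lower base rate.

Yes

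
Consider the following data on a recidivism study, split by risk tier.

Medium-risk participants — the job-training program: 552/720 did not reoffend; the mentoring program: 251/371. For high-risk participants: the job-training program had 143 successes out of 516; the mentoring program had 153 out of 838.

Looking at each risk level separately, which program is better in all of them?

the job-training program

Medium-risk: the job-training program 552/720 = 76.7%, the mentoring program 251/371 = 67.7% → the job-training program
High-risk: the job-training program 143/516 = 27.7%, the mentoring program 153/838 = 18.3% → the job-training program
The job-training program has the higher rate in both groups.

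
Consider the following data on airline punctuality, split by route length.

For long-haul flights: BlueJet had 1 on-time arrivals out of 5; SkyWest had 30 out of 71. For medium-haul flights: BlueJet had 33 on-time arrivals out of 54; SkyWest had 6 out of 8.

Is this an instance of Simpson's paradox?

Yes

Long-haul: BlueJet 1/5 = 20.0%, SkyWest 30/71 = 42.3% → SkyWest
Medium-haul: BlueJet 33/54 = 61.1%, SkyWest 6/8 = 75.0% → SkyWest
Overall: BlueJet 34/59 = 57.6%, SkyWest 36/79 = 45.6% → BlueJet
SkyWest wins each route group but BlueJet wins overall — the comparison reverses. SkyWest's flights skew toward long-haul, which has a lower base rate.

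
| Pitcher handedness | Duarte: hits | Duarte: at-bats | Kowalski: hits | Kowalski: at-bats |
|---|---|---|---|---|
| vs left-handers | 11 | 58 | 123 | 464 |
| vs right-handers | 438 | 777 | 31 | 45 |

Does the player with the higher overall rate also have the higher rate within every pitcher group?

No

Vs left-handers: Duarte 11/58 = 19.0%, Kowalski 123/464 = 26.5% → Kowalski
Vs right-handers: Duarte 438/777 = 56.4%, Kowalski 31/45 = 68.9% → Kowalski
Overall: Duarte 449/835 = 53.8%, Kowalski 154/509 = 30.3% → Duarte
Kowalski wins each pitcher group but Duarte wins overall — the comparison reverses. Kowalski's at-bats skew toward vs left-handers, which has a lower base rate.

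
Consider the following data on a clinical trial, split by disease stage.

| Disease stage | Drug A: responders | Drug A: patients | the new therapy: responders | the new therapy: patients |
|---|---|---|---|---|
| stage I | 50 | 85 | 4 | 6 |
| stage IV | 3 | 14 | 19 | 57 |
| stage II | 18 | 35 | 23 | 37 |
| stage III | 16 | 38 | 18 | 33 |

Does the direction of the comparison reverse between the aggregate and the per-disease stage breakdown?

Yes

Stage I: Drug A 50/85 = 58.8%, the new therapy 4/6 = 66.7% → the new therapy
Stage IV: Drug A 3/14 = 21.4%, the new therapy 19/57 = 33.3% → the new therapy
Stage II: Drug A 18/35 = 51.4%, the new therapy 23/37 = 62.2% → the new therapy
Stage III: Drug A 16/38 = 42.1%, the new therapy 18/33 = 54.5% → the new therapy
Overall: Drug A 87/172 = 50.6%, the new therapy 64/133 = 48.1% → Drug A
The new therapy wins each disease group but Drug A wins overall — the comparison reverses. The new therapy's patients skew toward stage IV, which has a lower base rate.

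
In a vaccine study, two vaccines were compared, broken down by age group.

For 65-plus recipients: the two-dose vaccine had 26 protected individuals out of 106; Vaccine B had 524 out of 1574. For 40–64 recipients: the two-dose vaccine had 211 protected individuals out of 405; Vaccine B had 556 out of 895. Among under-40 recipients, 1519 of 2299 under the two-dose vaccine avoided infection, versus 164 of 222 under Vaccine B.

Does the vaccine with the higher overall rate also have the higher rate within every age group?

No

65-plus: the two-dose vaccine 26/106 = 24.5%, Vaccine B 524/1574 = 33.3% → Vaccine B
40–64: the two-dose vaccine 211/405 = 52.1%, Vaccine B 556/895 = 62.1% → Vaccine B
Under-40: the two-dose vaccine 1519/2299 = 66.1%, Vaccine B 164/222 = 73.9% → Vaccine B
Overall: the two-dose vaccine 1756/2810 = 62.5%, Vaccine B 1244/2691 = 46.2% → the two-dose vaccine
Vaccine B wins each age group but the two-dose vaccine wins overall — the comparison reverses. Vaccine B's recipients skew toward 65-plus, which has a lower base rate.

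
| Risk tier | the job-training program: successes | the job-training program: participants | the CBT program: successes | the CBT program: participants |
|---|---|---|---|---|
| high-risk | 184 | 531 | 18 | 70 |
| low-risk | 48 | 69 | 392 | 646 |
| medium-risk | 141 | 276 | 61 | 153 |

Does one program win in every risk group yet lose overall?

High-risk: the job-training program 184/531 = 34.7%, the CBT program 18/70 = 25.7% → the job-training program
Low-risk: the job-training program 48/69 = 69.6%, the CBT program 392/646 = 60.7% → the job-training program
Medium-risk: the job-training program 141/276 = 51.1%, the CBT program 61/153 = 39.9% → the job-training program
Overall: the job-training program 373/876 = 42.6%, the CBT program 471/869 = 54.2% → the CBT program
The job-training program wins each risk group but the CBT program wins overall — the comparison reverses. The job-training program's participants skew toward high-risk, which has a lower base rate.

Yes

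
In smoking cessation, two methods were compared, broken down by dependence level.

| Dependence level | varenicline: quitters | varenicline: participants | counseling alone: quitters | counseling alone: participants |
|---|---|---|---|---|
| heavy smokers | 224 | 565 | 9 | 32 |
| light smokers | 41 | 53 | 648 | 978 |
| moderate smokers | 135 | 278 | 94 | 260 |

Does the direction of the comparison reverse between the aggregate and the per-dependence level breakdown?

Heavy smokers: varenicline 224/565 = 39.6%, counseling alone 9/32 = 28.1% → varenicline
Light smokers: varenicline 41/53 = 77.4%, counseling alone 648/978 = 66.3% → varenicline
Moderate smokers: varenicline 135/278 = 48.6%, counseling alone 94/260 = 36.2% → varenicline
Overall: varenicline 400/896 = 44.6%, counseling alone 751/1270 = 59.1% → counseling alone
Varenicline wins each dependence group but counseling alone wins overall — the comparison reverses. Varenicline's participants skew toward heavy smokers, which has a lower base rate.

Yes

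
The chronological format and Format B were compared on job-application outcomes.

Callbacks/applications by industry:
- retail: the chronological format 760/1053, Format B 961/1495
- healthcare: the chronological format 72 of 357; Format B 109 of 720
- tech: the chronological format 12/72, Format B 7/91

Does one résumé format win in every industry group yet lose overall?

Retail: the chronological format 760/1053 = 72.2%, Format B 961/1495 = 64.3% → the chronological format
Healthcare: the chronological format 72/357 = 20.2%, Format B 109/720 = 15.1% → the chronological format
Tech: the chronological format 12/72 = 16.7%, Format B 7/91 = 7.7% → the chronological format
Overall: the chronological format 844/1482 = 57.0%, Format B 1077/2306 = 46.7% → the chronological format
The chronological format wins overall and in every industry group — no reversal.

No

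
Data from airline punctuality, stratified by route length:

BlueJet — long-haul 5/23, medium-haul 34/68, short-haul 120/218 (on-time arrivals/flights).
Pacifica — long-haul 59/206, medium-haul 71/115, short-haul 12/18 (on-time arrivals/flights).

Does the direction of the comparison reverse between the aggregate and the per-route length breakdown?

Yes

Long-haul: BlueJet 5/23 = 21.7%, Pacifica 59/206 = 28.6% → Pacifica
Medium-haul: BlueJet 34/68 = 50.0%, Pacifica 71/115 = 61.7% → Pacifica
Short-haul: BlueJet 120/218 = 55.0%, Pacifica 12/18 = 66.7% → Pacifica
Overall: BlueJet 159/309 = 51.5%, Pacifica 142/339 = 41.9% → BlueJet
Pacifica wins each route group but BlueJet wins overall — the comparison reverses. Pacifica's flights skew toward long-haul, which has a lower base rate.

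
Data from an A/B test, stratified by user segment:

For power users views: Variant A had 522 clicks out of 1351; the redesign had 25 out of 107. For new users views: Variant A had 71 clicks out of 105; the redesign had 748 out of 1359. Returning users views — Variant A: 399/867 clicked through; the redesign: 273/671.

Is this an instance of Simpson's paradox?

Power users: Variant A 522/1351 = 38.6%, the redesign 25/107 = 23.4% → Variant A
New users: Variant A 71/105 = 67.6%, the redesign 748/1359 = 55.0% → Variant A
Returning users: Variant A 399/867 = 46.0%, the redesign 273/671 = 40.7% → Variant A
Overall: Variant A 992/2323 = 42.7%, the redesign 1046/2137 = 48.9% → the redesign
Variant A wins each user group but the redesign wins overall — the comparison reverses. Variant A's views skew toward power users, which has a lower base rate.

Yes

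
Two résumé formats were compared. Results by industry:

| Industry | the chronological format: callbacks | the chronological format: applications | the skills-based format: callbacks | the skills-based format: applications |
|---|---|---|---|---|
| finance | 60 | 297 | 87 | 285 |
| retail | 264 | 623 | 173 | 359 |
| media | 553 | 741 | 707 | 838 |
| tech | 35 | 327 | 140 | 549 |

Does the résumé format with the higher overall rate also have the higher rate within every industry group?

Yes

Finance: the chronological format 60/297 = 20.2%, the skills-based format 87/285 = 30.5% → the skills-based format
Retail: the chronological format 264/623 = 42.4%, the skills-based format 173/359 = 48.2% → the skills-based format
Media: the chronological format 553/741 = 74.6%, the skills-based format 707/838 = 84.4% → the skills-based format
Tech: the chronological format 35/327 = 10.7%, the skills-based format 140/549 = 25.5% → the skills-based format
Overall: the chronological format 912/1988 = 45.9%, the skills-based format 1107/2031 = 54.5% → the skills-based format
The skills-based format wins overall and in every industry group — no reversal.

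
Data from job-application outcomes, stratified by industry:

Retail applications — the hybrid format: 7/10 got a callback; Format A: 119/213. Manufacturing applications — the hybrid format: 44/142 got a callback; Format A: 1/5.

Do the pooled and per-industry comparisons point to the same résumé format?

No

Retail: the hybrid format 7/10 = 70.0%, Format A 119/213 = 55.9% → the hybrid format
Manufacturing: the hybrid format 44/142 = 31.0%, Format A 1/5 = 20.0% → the hybrid format
Overall: the hybrid format 51/152 = 33.6%, Format A 120/218 = 55.0% → Format A
The hybrid format wins each industry group but Format A wins overall — the comparison reverses. The hybrid format's applications skew toward manufacturing, which has a lower base rate.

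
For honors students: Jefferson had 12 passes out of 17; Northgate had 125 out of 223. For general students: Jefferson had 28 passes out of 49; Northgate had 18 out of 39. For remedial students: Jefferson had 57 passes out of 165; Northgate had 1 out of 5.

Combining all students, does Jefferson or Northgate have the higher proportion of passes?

Northgate

Honors: Jefferson 12/17 = 70.6%, Northgate 125/223 = 56.1% → Jefferson
General: Jefferson 28/49 = 57.1%, Northgate 18/39 = 46.2% → Jefferson
Remedial: Jefferson 57/165 = 34.5%, Northgate 1/5 = 20.0% → Jefferson
Overall: Jefferson 97/231 = 42.0%, Northgate 144/267 = 53.9% → Northgate
(Jefferson wins every student group but Northgate wins overall — Jefferson's students skew toward the low-rate remedial group.)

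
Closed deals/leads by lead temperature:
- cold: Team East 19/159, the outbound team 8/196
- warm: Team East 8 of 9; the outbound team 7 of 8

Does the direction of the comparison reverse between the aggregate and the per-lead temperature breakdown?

Cold: Team East 19/159 = 11.9%, the outbound team 8/196 = 4.1% → Team East
Warm: Team East 8/9 = 88.9%, the outbound team 7/8 = 87.5% → Team East
Overall: Team East 27/168 = 16.1%, the outbound team 15/204 = 7.4% → Team East
Team East wins overall and in every lead group — no reversal.

No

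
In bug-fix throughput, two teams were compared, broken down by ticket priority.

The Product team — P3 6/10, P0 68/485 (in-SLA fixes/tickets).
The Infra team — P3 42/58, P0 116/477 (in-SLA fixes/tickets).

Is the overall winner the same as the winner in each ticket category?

Yes

P3: the Product team 6/10 = 60.0%, the Infra team 42/58 = 72.4% → the Infra team
P0: the Product team 68/485 = 14.0%, the Infra team 116/477 = 24.3% → the Infra team
Overall: the Product team 74/495 = 14.9%, the Infra team 158/535 = 29.5% → the Infra team
The Infra team wins overall and in every ticket group — no reversal.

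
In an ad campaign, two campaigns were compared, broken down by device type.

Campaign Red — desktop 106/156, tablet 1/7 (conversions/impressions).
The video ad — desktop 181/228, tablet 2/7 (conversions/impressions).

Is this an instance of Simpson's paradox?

Desktop: Campaign Red 106/156 = 67.9%, the video ad 181/228 = 79.4% → the video ad
Tablet: Campaign Red 1/7 = 14.3%, the video ad 2/7 = 28.6% → the video ad
Overall: Campaign Red 107/163 = 65.6%, the video ad 183/235 = 77.9% → the video ad
The video ad wins overall and in every device group — no reversal.

No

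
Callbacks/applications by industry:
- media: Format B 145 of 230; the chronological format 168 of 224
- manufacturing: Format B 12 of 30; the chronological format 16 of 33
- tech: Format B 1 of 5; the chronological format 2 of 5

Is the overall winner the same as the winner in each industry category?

Media: Format B 145/230 = 63.0%, the chronological format 168/224 = 75.0% → the chronological format
Manufacturing: Format B 12/30 = 40.0%, the chronological format 16/33 = 48.5% → the chronological format
Tech: Format B 1/5 = 20.0%, the chronological format 2/5 = 40.0% → the chronological format
Overall: Format B 158/265 = 59.6%, the chronological format 186/262 = 71.0% → the chronological format
The chronological format wins overall and in every industry group — no reversal.

Yes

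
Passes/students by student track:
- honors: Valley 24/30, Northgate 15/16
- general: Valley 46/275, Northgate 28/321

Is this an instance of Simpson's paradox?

No

Honors: Valley 24/30 = 80.0%, Northgate 15/16 = 93.8% → Northgate
General: Valley 46/275 = 16.7%, Northgate 28/321 = 8.7% → Valley
Overall: Valley 70/305 = 23.0%, Northgate 43/337 = 12.8% → Valley
Neither sweeps: Valley wins 1 of 2 groups, Northgate wins 1. Valley wins overall but not every group — no Simpson reversal.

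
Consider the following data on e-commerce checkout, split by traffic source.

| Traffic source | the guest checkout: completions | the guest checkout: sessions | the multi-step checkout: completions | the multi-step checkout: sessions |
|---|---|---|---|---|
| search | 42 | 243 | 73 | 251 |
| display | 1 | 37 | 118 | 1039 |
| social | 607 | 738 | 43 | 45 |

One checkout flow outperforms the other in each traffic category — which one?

Search: the guest checkout 42/243 = 17.3%, the multi-step checkout 73/251 = 29.1% → the multi-step checkout
Display: the guest checkout 1/37 = 2.7%, the multi-step checkout 118/1039 = 11.4% → the multi-step checkout
Social: the guest checkout 607/738 = 82.2%, the multi-step checkout 43/45 = 95.6% → the multi-step checkout
The multi-step checkout has the higher rate in all 3 groups.

the multi-step checkout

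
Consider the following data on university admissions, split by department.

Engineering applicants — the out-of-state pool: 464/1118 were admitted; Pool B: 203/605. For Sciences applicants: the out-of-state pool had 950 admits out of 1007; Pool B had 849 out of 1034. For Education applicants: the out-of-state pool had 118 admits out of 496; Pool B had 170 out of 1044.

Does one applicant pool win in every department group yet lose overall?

No

Engineering: the out-of-state pool 464/1118 = 41.5%, Pool B 203/605 = 33.6% → the out-of-state pool
Sciences: the out-of-state pool 950/1007 = 94.3%, Pool B 849/1034 = 82.1% → the out-of-state pool
Education: the out-of-state pool 118/496 = 23.8%, Pool B 170/1044 = 16.3% → the out-of-state pool
Overall: the out-of-state pool 1532/2621 = 58.5%, Pool B 1222/2683 = 45.5% → the out-of-state pool
The out-of-state pool wins overall and in every department group — no reversal.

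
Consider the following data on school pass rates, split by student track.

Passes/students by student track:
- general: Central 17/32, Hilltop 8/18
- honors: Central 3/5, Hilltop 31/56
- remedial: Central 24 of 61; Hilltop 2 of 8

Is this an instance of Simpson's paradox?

Yes

General: Central 17/32 = 53.1%, Hilltop 8/18 = 44.4% → Central
Honors: Central 3/5 = 60.0%, Hilltop 31/56 = 55.4% → Central
Remedial: Central 24/61 = 39.3%, Hilltop 2/8 = 25.0% → Central
Overall: Central 44/98 = 44.9%, Hilltop 41/82 = 50.0% → Hilltop
Central wins each student group but Hilltop wins overall — the comparison reverses. Central's students skew toward remedial, which has a lower base rate.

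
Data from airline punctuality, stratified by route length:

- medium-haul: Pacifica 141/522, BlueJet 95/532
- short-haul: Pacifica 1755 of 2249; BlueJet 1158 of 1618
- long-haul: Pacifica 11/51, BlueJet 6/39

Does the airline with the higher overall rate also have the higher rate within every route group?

Medium-haul: Pacifica 141/522 = 27.0%, BlueJet 95/532 = 17.9% → Pacifica
Short-haul: Pacifica 1755/2249 = 78.0%, BlueJet 1158/1618 = 71.6% → Pacifica
Long-haul: Pacifica 11/51 = 21.6%, BlueJet 6/39 = 15.4% → Pacifica
Overall: Pacifica 1907/2822 = 67.6%, BlueJet 1259/2189 = 57.5% → Pacifica
Pacifica wins overall and in every route group — no reversal.

Yes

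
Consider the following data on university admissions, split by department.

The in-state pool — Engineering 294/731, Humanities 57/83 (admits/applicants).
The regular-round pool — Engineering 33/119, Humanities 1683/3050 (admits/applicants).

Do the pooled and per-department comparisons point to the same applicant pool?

Engineering: the in-state pool 294/731 = 40.2%, the regular-round pool 33/119 = 27.7% → the in-state pool
Humanities: the in-state pool 57/83 = 68.7%, the regular-round pool 1683/3050 = 55.2% → the in-state pool
Overall: the in-state pool 351/814 = 43.1%, the regular-round pool 1716/3169 = 54.1% → the regular-round pool
The in-state pool wins each department group but the regular-round pool wins overall — the comparison reverses. The in-state pool's applicants skew toward Engineering, which has a lower base rate.

No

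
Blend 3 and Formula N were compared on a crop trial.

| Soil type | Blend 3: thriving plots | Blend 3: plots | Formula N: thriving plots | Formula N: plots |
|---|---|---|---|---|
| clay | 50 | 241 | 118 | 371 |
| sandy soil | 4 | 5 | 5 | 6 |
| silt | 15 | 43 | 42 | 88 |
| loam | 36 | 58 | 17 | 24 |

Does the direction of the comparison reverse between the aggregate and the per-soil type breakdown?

Clay: Blend 3 50/241 = 20.7%, Formula N 118/371 = 31.8% → Formula N
Sandy soil: Blend 3 4/5 = 80.0%, Formula N 5/6 = 83.3% → Formula N
Silt: Blend 3 15/43 = 34.9%, Formula N 42/88 = 47.7% → Formula N
Loam: Blend 3 36/58 = 62.1%, Formula N 17/24 = 70.8% → Formula N
Overall: Blend 3 105/347 = 30.3%, Formula N 182/489 = 37.2% → Formula N
Formula N wins overall and in every soil group — no reversal.

No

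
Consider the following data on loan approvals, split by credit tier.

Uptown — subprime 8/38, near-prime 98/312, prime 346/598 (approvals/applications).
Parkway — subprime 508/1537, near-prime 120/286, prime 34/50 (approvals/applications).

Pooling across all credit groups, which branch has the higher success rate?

Subprime: Uptown 8/38 = 21.1%, Parkway 508/1537 = 33.1% → Parkway
Near-prime: Uptown 98/312 = 31.4%, Parkway 120/286 = 42.0% → Parkway
Prime: Uptown 346/598 = 57.9%, Parkway 34/50 = 68.0% → Parkway
Overall: Uptown 452/948 = 47.7%, Parkway 662/1873 = 35.3% → Uptown
(Parkway wins every credit group but Uptown wins overall — Parkway's applications skew toward the low-rate subprime group.)

Uptown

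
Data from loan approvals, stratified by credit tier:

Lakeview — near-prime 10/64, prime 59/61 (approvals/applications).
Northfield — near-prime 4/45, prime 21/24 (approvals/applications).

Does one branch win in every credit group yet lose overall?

Near-prime: Lakeview 10/64 = 15.6%, Northfield 4/45 = 8.9% → Lakeview
Prime: Lakeview 59/61 = 96.7%, Northfield 21/24 = 87.5% → Lakeview
Overall: Lakeview 69/125 = 55.2%, Northfield 25/69 = 36.2% → Lakeview
Lakeview wins overall and in every credit group — no reversal.

No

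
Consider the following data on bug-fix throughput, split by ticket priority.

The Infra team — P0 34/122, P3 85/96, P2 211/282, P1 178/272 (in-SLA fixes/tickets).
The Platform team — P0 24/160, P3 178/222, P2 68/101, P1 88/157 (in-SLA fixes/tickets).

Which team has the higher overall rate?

the Infra team

P0: the Infra team 34/122 = 27.9%, the Platform team 24/160 = 15.0% → the Infra team
P3: the Infra team 85/96 = 88.5%, the Platform team 178/222 = 80.2% → the Infra team
P2: the Infra team 211/282 = 74.8%, the Platform team 68/101 = 67.3% → the Infra team
P1: the Infra team 178/272 = 65.4%, the Platform team 88/157 = 56.1% → the Infra team
Overall: the Infra team 508/772 = 65.8%, the Platform team 358/640 = 55.9% → the Infra team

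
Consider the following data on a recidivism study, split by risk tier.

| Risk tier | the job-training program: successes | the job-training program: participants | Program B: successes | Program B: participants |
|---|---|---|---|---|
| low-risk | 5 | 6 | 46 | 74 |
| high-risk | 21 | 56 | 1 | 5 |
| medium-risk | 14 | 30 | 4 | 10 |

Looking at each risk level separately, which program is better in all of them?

Low-risk: the job-training program 5/6 = 83.3%, Program B 46/74 = 62.2% → the job-training program
High-risk: the job-training program 21/56 = 37.5%, Program B 1/5 = 20.0% → the job-training program
Medium-risk: the job-training program 14/30 = 46.7%, Program B 4/10 = 40.0% → the job-training program
The job-training program has the higher rate in all 3 groups.

the job-training program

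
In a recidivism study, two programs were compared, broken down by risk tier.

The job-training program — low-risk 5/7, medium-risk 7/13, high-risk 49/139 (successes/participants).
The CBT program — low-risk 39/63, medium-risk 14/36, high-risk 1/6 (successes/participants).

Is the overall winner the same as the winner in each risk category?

No

Low-risk: the job-training program 5/7 = 71.4%, the CBT program 39/63 = 61.9% → the job-training program
Medium-risk: the job-training program 7/13 = 53.8%, the CBT program 14/36 = 38.9% → the job-training program
High-risk: the job-training program 49/139 = 35.3%, the CBT program 1/6 = 16.7% → the job-training program
Overall: the job-training program 61/159 = 38.4%, the CBT program 54/105 = 51.4% → the CBT program
The job-training program wins each risk group but the CBT program wins overall — the comparison reverses. The job-training program's participants skew toward high-risk, which has a lower base rate.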